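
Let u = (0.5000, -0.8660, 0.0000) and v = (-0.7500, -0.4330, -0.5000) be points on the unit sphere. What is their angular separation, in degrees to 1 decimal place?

90.0°

u·v = -0.0000; |u| = 1.0000, |v| = 1.0000.
cos θ = (u·v)/(|u||v|) = -0.0000, so θ = 90.0°.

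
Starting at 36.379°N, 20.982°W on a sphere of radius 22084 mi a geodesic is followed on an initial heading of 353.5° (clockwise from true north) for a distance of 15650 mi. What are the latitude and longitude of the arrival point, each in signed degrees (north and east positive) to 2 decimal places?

76.15°, -38.91°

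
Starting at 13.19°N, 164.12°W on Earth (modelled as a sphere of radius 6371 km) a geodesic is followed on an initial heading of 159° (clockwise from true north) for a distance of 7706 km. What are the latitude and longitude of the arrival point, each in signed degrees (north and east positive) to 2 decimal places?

-50.32°, -132.45°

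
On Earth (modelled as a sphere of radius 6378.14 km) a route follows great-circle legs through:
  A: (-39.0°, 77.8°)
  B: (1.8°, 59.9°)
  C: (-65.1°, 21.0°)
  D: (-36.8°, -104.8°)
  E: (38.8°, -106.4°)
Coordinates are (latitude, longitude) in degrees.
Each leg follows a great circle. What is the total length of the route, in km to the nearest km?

29161 km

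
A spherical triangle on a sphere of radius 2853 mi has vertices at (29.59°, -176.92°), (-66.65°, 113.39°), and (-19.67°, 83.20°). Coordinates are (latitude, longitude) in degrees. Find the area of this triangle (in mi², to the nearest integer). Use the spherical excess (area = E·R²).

10275229 mi²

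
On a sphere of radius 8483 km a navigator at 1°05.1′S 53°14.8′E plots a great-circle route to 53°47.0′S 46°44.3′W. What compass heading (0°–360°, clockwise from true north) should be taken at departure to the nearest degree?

216°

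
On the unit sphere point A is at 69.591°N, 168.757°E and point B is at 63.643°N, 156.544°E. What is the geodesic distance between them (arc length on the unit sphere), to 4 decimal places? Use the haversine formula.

0.1334

With latitudes φ₁ = 69.591°, φ₂ = 63.643° and longitude difference Δλ = -12.213°:
Haversine: a = sin²(Δφ/2) + cos φ₁ cos φ₂ sin²(Δλ/2) = 0.0027 + (0.3487)(0.4440)(0.0113) = 0.00444.
Central angle c = 2·arcsin(√a) = 0.13342 rad.
On the unit sphere the arc length equals the central angle: 0.1334.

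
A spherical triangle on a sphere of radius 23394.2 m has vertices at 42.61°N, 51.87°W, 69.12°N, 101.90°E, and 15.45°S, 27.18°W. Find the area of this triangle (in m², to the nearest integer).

Side lengths (central angles): a = 2.0550, b = 1.0881, c = 1.1623 rad; semiperimeter s = 2.1527.
By l'Huilier's theorem, tan(E/4) = √[tan(s/2) tan((s−a)/2) tan((s−b)/2) tan((s−c)/2)], giving spherical excess E = 0.6730 rad.
Area = E·R² = 0.6730 × (23394.2)² ≈ 368303181 m².

368303181 m²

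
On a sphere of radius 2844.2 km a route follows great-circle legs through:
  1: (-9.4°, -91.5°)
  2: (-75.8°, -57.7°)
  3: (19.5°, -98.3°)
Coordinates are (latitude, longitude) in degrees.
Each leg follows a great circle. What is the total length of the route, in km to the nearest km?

8312 km

Leg 1→2: central angle 1.2031 rad, distance 3421.9 km.
Leg 2→3: central angle 1.7194 rad, distance 4890.3 km.
Total: 3421.9 + 4890.3 ≈ 8312 km.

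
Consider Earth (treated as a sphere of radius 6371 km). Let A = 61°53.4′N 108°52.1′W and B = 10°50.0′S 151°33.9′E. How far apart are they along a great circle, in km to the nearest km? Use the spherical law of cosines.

11569 km

With latitudes φ₁ = 61.890°, φ₂ = -10.833° and longitude difference Δλ = -99.567°:
cos c = sin φ₁ sin φ₂ + cos φ₁ cos φ₂ cos Δλ = (0.8820)(-0.1880) + (0.4712)(0.9822)(-0.1662) = -0.24269,
so c = arccos(-0.24269) = 1.81594 rad.
Distance = R·c = 6371 × 1.8159 ≈ 11569 km.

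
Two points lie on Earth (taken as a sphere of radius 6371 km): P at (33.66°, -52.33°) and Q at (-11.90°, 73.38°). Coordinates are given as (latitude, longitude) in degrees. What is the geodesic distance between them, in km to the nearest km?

14025 km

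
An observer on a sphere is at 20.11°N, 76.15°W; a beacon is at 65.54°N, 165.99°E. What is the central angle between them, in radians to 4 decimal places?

1.4391 rad

Let φ₁ = 0.3510 rad, φ₂ = 1.1439 rad, and Δλ = -2.0570 rad.
cos c = sin φ₁ sin φ₂ + cos φ₁ cos φ₂ cos Δλ = (0.3438)(0.9103) + (0.9390)(0.4141)(-0.4673) = 0.13127,
so c = arccos(0.13127) = 1.43915 rad.
So the angular separation is 1.4391 rad.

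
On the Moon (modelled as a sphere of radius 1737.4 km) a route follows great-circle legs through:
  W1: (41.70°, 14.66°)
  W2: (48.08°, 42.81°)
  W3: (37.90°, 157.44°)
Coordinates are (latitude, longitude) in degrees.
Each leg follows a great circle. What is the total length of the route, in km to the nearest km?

2944 km

Leg W1→W2: central angle 0.3631 rad, distance 630.8 km.
Leg W2→W3: central angle 1.3311 rad, distance 2312.7 km.
Total: 630.8 + 2312.7 ≈ 2944 km.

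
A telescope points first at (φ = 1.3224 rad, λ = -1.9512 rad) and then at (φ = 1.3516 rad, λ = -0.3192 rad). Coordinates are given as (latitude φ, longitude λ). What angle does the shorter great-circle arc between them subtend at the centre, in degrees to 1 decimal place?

19.5°

Let φ₁ = 1.3224 rad, φ₂ = 1.3516 rad, and Δλ = 1.6320 rad.
Haversine: a = sin²(Δφ/2) + cos φ₁ cos φ₂ sin²(Δλ/2) = 0.0002 + (0.2458)(0.2174)(0.5306) = 0.02858.
Central angle c = 2·arcsin(√a) = 0.33973 rad.
So the angular separation is 19.5°.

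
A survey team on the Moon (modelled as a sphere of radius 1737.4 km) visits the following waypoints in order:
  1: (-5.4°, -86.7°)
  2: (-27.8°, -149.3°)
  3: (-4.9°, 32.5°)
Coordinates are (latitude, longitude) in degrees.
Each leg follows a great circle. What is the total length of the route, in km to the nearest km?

6385 km

Leg 1→2: central angle 1.1050 rad, distance 1919.8 km.
Leg 2→3: central angle 2.5701 rad, distance 4465.2 km.
Total: 1919.8 + 4465.2 ≈ 6385 km.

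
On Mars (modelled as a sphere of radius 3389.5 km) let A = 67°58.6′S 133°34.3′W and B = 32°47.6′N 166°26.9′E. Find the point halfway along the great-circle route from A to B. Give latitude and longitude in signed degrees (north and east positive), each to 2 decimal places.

-19.67°, -176.03°

Central angle δ = 1.9224 rad. Interpolating on the sphere with fraction f = 0.5:
P = [sin((1−f)δ)·A + sin(fδ)·B] / sin δ = 0.8733·A + 0.8733·B in Cartesian coordinates,
giving P = (-0.9394, -0.0652, -0.3366), i.e. latitude -19.67°, longitude -176.03°.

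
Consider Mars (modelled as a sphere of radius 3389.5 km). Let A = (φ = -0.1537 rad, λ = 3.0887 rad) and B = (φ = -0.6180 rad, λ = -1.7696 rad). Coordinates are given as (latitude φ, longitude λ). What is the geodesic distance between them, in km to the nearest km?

4622 km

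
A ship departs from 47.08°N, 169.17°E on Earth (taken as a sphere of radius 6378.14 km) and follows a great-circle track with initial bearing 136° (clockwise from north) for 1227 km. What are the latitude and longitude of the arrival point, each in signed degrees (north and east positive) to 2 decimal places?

Angular distance δ = d/R = 1227/6378.14 = 0.19238 rad; initial bearing θ = 2.3736 rad.
sin φ₂ = sin φ₁ cos δ + cos φ₁ sin δ cos θ = (0.7323)(0.9816) + (0.6810)(0.1912)(-0.7193) = 0.6251, so φ₂ = 38.69°.
Δλ = atan2(sin θ sin δ cos φ₁, cos δ − sin φ₁ sin φ₂) = atan2(0.0904, 0.5238) = 9.797°.
λ₂ = 169.170° + 9.797° = 178.97°.

38.69°, 178.97°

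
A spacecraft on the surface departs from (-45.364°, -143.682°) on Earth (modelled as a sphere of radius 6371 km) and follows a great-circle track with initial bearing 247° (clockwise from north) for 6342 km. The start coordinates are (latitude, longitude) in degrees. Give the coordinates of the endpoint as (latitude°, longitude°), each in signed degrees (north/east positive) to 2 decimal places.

-38.14°, 137.24°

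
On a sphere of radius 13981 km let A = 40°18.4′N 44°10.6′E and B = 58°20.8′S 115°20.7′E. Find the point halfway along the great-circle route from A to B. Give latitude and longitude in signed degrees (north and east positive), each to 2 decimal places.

Central angle δ = 2.0059 rad. Interpolating on the sphere with fraction f = 0.5:
P = [sin((1−f)δ)·A + sin(fδ)·B] / sin δ = 0.9297·A + 0.9297·B in Cartesian coordinates,
giving P = (0.2996, 0.9350, -0.1900), i.e. latitude -10.95°, longitude 72.23°.

-10.95°, 72.23°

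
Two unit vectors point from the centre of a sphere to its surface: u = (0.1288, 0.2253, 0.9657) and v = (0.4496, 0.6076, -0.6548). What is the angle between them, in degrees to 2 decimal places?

u·v = -0.4375; |u| = 1.0000, |v| = 1.0000.
cos θ = (u·v)/(|u||v|) = -0.4375, so θ = 115.95°.

115.95°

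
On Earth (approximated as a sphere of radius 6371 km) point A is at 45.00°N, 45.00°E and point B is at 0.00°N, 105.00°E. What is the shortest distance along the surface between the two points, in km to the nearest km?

7705 km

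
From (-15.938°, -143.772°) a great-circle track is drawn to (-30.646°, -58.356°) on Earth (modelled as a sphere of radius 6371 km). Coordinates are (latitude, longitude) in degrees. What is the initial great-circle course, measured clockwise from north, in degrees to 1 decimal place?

118.8°

Δλ = 85.416° = 1.4908 rad.
y = sin Δλ · cos φ₂ = (0.9968)(0.8603) = 0.8576
x = cos φ₁ sin φ₂ − sin φ₁ cos φ₂ cos Δλ = (0.9616)(-0.5097) − (-0.2746)(0.8603)(0.0799) = -0.4713
θ = atan2(y, x) = 118.79°, so the bearing is 118.8°.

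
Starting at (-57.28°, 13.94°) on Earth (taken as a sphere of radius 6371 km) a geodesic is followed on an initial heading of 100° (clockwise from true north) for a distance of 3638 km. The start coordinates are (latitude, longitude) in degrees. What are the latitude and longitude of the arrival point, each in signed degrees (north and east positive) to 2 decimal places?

-49.34°, 68.72°

Angular distance δ = d/R = 3638/6371 = 0.57102 rad; initial bearing θ = 1.7453 rad.
sin φ₂ = sin φ₁ cos δ + cos φ₁ sin δ cos θ = (-0.8413)(0.8413) + (0.5405)(0.5405)(-0.1736) = -0.7586, so φ₂ = -49.34°.
Δλ = atan2(sin θ sin δ cos φ₁, cos δ − sin φ₁ sin φ₂) = atan2(0.2877, 0.2031) = 54.776°.
λ₂ = 13.940° + 54.776° = 68.72°.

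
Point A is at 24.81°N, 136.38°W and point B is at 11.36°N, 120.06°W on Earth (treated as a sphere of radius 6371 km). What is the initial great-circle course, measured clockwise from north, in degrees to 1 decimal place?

With φ₁ = 0.4330, φ₂ = 0.1983, Δλ = 0.2848 rad, the forward-azimuth formula gives
θ = atan2( sin Δλ cos φ₂ , cos φ₁ sin φ₂ − sin φ₁ cos φ₂ cos Δλ ) = atan2(0.2755, -0.2160) = 128.10°.
So the initial bearing is 128.1°.

128.1°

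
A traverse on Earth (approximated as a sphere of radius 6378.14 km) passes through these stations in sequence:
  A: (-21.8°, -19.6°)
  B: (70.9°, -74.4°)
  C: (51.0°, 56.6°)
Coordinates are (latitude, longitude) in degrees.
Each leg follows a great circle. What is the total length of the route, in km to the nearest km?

Leg A→B: central angle 1.7475 rad, distance 11145.9 km.
Leg B→C: central angle 0.9282 rad, distance 5920.3 km.
Total: 11145.9 + 5920.3 ≈ 17066 km.

17066 km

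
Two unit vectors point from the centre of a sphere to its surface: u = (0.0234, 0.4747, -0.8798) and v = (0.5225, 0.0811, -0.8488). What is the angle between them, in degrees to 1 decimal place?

37.1°

u·v = 0.7975; |u| = 1.0000, |v| = 1.0000.
cos θ = (u·v)/(|u||v|) = 0.7975, so θ = 37.1°.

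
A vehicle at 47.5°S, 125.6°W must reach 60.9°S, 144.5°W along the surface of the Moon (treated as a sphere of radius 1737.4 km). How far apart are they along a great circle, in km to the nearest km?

In radians: φ₁ = -0.8290, φ₂ = -1.0629, Δλ = -18.900° = -0.3299 rad.
Haversine: a = sin²(Δφ/2) + cos φ₁ cos φ₂ sin²(Δλ/2) = 0.0136 + (0.6756)(0.4863)(0.0270) = 0.02247.
Central angle c = 2·arcsin(√a) = 0.30093 rad.
Distance = R·c = 1737.4 × 0.3009 ≈ 523 km.

523 km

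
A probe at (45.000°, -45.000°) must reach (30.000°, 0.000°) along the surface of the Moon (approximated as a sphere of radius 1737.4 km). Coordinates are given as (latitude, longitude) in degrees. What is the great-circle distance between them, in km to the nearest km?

With latitudes φ₁ = 45.000°, φ₂ = 30.000° and longitude difference Δλ = 45.000°:
cos c = sin φ₁ sin φ₂ + cos φ₁ cos φ₂ cos Δλ = (0.7071)(0.5000) + (0.7071)(0.8660)(0.7071) = 0.78657,
so c = arccos(0.78657) = 0.66557 rad.
Distance = R·c = 1737.4 × 0.6656 ≈ 1156 km.

1156 km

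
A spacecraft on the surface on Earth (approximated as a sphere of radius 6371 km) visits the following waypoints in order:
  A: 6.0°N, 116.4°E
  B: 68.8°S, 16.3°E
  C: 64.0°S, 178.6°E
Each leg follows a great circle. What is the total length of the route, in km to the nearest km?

Leg A→B: central angle 1.7320 rad, distance 11034.7 km.
Leg B→C: central angle 0.8135 rad, distance 5182.9 km.
Total: 11034.7 + 5182.9 ≈ 16218 km.

16218 km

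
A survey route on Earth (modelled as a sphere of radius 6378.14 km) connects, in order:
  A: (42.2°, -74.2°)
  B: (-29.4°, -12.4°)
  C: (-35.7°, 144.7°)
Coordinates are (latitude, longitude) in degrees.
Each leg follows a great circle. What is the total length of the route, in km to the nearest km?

Leg A→B: central angle 1.5956 rad, distance 10176.7 km.
Leg B→C: central angle 1.9447 rad, distance 12403.7 km.
Total: 10176.7 + 12403.7 ≈ 22580 km.

22580 km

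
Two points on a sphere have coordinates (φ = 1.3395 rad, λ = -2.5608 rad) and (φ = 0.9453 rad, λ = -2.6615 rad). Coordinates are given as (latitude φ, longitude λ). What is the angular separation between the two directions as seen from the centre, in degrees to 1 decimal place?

22.7°

In radians: φ₁ = 1.3395, φ₂ = 0.9453, Δλ = -5.770° = -0.1007 rad.
cos c = sin φ₁ sin φ₂ + cos φ₁ cos φ₂ cos Δλ = (0.9734)(0.8107) + (0.2292)(0.5855)(0.9949) = 0.92262,
so c = arccos(0.92262) = 0.39597 rad.
So the angular separation is 22.7°.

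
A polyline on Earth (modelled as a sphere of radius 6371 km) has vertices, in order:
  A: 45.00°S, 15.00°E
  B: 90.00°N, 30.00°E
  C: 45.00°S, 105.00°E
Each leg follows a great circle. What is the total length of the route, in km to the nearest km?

30023 km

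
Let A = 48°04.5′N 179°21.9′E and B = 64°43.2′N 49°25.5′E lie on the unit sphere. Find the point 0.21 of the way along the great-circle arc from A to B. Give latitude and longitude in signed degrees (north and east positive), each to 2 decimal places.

The central angle between A and B is δ = 1.0592 rad.
With f = 0.21, the slerp weights are sin((1−f)δ)/sin δ = 0.8515 and sin(fδ)/sin δ = 0.2530.
Weighted sum of the unit vectors: (0.8515)·(-0.6681,0.0074,0.7440) + (0.2530)·(0.2778,0.3244,0.9042) = (-0.4986, 0.0884, 0.8623).
Converting back: φ = atan2(z, √(x²+y²)) = 59.58°, λ = atan2(y, x) = 169.95°.

59.58°, 169.95°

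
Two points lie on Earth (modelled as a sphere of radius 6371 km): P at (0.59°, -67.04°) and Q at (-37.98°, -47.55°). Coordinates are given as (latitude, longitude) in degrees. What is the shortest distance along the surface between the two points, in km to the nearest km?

Let φ₁ = 0.0103 rad, φ₂ = -0.6629 rad, and Δλ = 0.3402 rad.
cos c = sin φ₁ sin φ₂ + cos φ₁ cos φ₂ cos Δλ = (0.0103)(-0.6154) + (0.9999)(0.7882)(0.9427) = 0.73668,
so c = arccos(0.73668) = 0.74264 rad.
Distance = R·c = 6371 × 0.7426 ≈ 4731 km.

4731 km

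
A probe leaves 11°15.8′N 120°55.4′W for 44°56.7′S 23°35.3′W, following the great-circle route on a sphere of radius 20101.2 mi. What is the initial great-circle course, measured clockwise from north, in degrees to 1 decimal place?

Δλ = 97.335° = 1.6988 rad.
y = sin Δλ · cos φ₂ = (0.9918)(0.7078) = 0.7020
x = cos φ₁ sin φ₂ − sin φ₁ cos φ₂ cos Δλ = (0.9807)(-0.7064) − (0.1953)(0.7078)(-0.1277) = -0.6752
θ = atan2(y, x) = 133.88°, so the bearing is 133.9°.

133.9°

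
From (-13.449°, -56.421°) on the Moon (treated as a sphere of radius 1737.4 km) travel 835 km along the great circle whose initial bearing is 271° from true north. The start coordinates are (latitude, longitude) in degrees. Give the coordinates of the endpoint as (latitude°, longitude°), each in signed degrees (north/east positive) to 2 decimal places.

-11.44°, -84.56°

Angular distance δ = d/R = 835/1737.4 = 0.48060 rad; initial bearing θ = 4.7298 rad.
sin φ₂ = sin φ₁ cos δ + cos φ₁ sin δ cos θ = (-0.2326)(0.8867) + (0.9726)(0.4623)(0.0175) = -0.1984, so φ₂ = -11.44°.
Δλ = atan2(sin θ sin δ cos φ₁, cos δ − sin φ₁ sin φ₂) = atan2(-0.4496, 0.8406) = -28.139°.
λ₂ = -56.421° − 28.139° = -84.56°.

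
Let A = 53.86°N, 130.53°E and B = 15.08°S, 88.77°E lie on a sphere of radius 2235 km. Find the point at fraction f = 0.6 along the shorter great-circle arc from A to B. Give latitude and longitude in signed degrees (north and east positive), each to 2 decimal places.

Central angle δ = 1.3544 rad. Interpolating on the sphere with fraction f = 0.6:
P = [sin((1−f)δ)·A + sin(fδ)·B] / sin δ = 0.5280·A + 0.7435·B in Cartesian coordinates,
giving P = (-0.1869, 0.9544, 0.2330), i.e. latitude 13.47°, longitude 101.08°.

13.47°, 101.08°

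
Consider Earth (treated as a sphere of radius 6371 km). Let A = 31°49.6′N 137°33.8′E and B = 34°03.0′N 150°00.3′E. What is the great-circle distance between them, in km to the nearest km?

With latitudes φ₁ = 31.827°, φ₂ = 34.050° and longitude difference Δλ = 12.442°:
cos c = sin φ₁ sin φ₂ + cos φ₁ cos φ₂ cos Δλ = (0.5274)(0.5599) + (0.8496)(0.8285)(0.9765) = 0.98271,
so c = arccos(0.98271) = 0.18620 rad.
Distance = R·c = 6371 × 0.1862 ≈ 1186 km.

1186 km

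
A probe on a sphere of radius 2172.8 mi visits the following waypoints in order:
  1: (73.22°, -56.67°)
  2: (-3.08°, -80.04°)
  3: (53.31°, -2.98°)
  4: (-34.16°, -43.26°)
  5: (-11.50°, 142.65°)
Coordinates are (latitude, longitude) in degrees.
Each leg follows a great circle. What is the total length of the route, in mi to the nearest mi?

14816 mi

Leg 1→2: central angle 1.3560 rad, distance 2946.2 mi.
Leg 2→3: central angle 1.4802 rad, distance 3216.1 mi.
Leg 3→4: central angle 1.6439 rad, distance 3572.0 mi.
Leg 4→5: central angle 2.3387 rad, distance 5081.5 mi.
Total: 2946.2 + 3216.1 + 3572.0 + 5081.5 ≈ 14816 mi.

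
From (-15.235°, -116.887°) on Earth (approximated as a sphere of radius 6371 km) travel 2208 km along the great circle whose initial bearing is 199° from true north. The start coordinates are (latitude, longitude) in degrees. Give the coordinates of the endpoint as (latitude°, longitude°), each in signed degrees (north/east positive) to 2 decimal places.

Angular distance δ = d/R = 2208/6371 = 0.34657 rad; initial bearing θ = 3.4732 rad.
sin φ₂ = sin φ₁ cos δ + cos φ₁ sin δ cos θ = (-0.2628)(0.9405) + (0.9649)(0.3397)(-0.9455) = -0.5570, so φ₂ = -33.85°.
Δλ = atan2(sin θ sin δ cos φ₁, cos δ − sin φ₁ sin φ₂) = atan2(-0.1067, 0.7942) = -7.652°.
λ₂ = -116.887° − 7.652° = -124.54°.

-33.85°, -124.54°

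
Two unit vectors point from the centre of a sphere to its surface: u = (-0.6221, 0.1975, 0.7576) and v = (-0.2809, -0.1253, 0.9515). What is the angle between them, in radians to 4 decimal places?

u·v = 0.8709; |u| = 1.0000, |v| = 1.0000.
cos θ = (u·v)/(|u||v|) = 0.8709, so θ = 0.5138 rad.

0.5138 rad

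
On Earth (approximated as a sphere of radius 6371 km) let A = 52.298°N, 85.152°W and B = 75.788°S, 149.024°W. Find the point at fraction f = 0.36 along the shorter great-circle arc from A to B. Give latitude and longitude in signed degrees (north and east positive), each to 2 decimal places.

5.17°, -98.57°

The central angle between A and B is δ = 2.3474 rad.
With f = 0.36, the slerp weights are sin((1−f)δ)/sin δ = 1.3987 and sin(fδ)/sin δ = 1.0487.
Weighted sum of the unit vectors: (1.3987)·(0.0517,-0.6094,0.7912) + (1.0487)·(-0.2105,-0.1264,-0.9694) = (-0.1485, -0.9848, 0.0900).
Converting back: φ = atan2(z, √(x²+y²)) = 5.17°, λ = atan2(y, x) = -98.57°.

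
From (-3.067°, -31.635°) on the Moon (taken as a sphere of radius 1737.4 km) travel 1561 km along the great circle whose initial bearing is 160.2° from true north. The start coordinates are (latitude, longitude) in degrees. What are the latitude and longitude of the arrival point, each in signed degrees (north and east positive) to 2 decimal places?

-50.21°, -7.17°

Angular distance δ = d/R = 1561/1737.4 = 0.89847 rad; initial bearing θ = 2.7960 rad.
sin φ₂ = sin φ₁ cos δ + cos φ₁ sin δ cos θ = (-0.0535)(0.6228) + (0.9986)(0.7824)(-0.9409) = -0.7684, so φ₂ = -50.21°.
Δλ = atan2(sin θ sin δ cos φ₁, cos δ − sin φ₁ sin φ₂) = atan2(0.2646, 0.5817) = 24.463°.
λ₂ = -31.635° + 24.463° = -7.17°.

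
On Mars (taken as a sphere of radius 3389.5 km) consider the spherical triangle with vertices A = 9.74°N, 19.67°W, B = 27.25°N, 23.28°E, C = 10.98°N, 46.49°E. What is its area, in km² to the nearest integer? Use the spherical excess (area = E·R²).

1765002 km²

Side lengths (central angles): a = 0.4749, b = 1.1337, c = 0.7687 rad; semiperimeter s = 1.1887.
By l'Huilier's theorem, tan(E/4) = √[tan(s/2) tan((s−a)/2) tan((s−b)/2) tan((s−c)/2)], giving spherical excess E = 0.1536 rad.
Area = E·R² = 0.1536 × (3389.5)² ≈ 1765002 km².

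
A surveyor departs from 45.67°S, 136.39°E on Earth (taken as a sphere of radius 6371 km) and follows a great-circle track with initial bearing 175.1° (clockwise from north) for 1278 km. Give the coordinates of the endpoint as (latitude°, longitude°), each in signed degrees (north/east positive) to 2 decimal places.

Angular distance δ = d/R = 1278/6371 = 0.20060 rad; initial bearing θ = 3.0561 rad.
sin φ₂ = sin φ₁ cos δ + cos φ₁ sin δ cos θ = (-0.7153)(0.9799) + (0.6988)(0.1993)(-0.9963) = -0.8397, so φ₂ = -57.11°.
Δλ = atan2(sin θ sin δ cos φ₁, cos δ − sin φ₁ sin φ₂) = atan2(0.0119, 0.3793) = 1.796°.
λ₂ = 136.390° + 1.796° = 138.19°.

-57.11°, 138.19°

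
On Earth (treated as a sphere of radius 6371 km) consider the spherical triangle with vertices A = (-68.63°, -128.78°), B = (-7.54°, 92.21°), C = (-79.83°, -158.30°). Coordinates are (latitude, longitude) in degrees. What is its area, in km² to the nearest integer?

3231766 km²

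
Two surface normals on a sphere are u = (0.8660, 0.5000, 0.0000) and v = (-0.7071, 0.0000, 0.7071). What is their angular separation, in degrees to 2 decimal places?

u·v = -0.6123; |u| = 1.0000, |v| = 1.0000.
cos θ = (u·v)/(|u||v|) = -0.6124, so θ = 127.76°.

127.76°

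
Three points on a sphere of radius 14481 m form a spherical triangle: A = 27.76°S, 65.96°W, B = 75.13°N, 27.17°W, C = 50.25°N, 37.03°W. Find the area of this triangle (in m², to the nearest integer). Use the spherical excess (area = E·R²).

33619320 m²

Side lengths (central angles): a = 0.4400, b = 1.4332, c = 1.8475 rad; semiperimeter s = 1.8603.
By l'Huilier's theorem, tan(E/4) = √[tan(s/2) tan((s−a)/2) tan((s−b)/2) tan((s−c)/2)], giving spherical excess E = 0.1603 rad.
Area = E·R² = 0.1603 × (14481)² ≈ 33619320 m².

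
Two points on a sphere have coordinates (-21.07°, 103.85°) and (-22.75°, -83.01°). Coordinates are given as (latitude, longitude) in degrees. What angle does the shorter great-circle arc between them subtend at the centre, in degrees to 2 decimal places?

Let φ₁ = -0.3677 rad, φ₂ = -0.3971 rad, and Δλ = 3.0219 rad.
cos c = sin φ₁ sin φ₂ + cos φ₁ cos φ₂ cos Δλ = (-0.3595)(-0.3867) + (0.9331)(0.9222)(-0.9928) = -0.71536,
so c = arccos(-0.71536) = 2.36793 rad.
So the angular separation is 135.67°.

135.67°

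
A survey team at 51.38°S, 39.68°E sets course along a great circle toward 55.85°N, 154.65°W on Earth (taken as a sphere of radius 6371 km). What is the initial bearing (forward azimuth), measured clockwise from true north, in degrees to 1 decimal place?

56.6°

With φ₁ = -0.8968, φ₂ = 0.9748, Δλ = 2.8915 rad, the forward-azimuth formula gives
θ = atan2( sin Δλ cos φ₂ , cos φ₁ sin φ₂ − sin φ₁ cos φ₂ cos Δλ ) = atan2(0.1389, 0.0916) = 56.61°.
So the initial bearing is 56.6°.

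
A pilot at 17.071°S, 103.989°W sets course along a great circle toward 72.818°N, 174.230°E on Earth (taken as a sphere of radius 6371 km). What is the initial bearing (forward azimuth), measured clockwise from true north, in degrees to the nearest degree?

Δλ = -81.781° = -1.4273 rad.
y = sin Δλ · cos φ₂ = (-0.9897)(0.2954) = -0.2924
x = cos φ₁ sin φ₂ − sin φ₁ cos φ₂ cos Δλ = (0.9559)(0.9554) − (-0.2936)(0.2954)(0.1430) = 0.9257
θ = atan2(y, x) = -17.53°; adding 360° gives 342°.

342°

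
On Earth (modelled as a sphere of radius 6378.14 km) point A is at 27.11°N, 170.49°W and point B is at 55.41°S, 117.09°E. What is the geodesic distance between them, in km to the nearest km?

11450 km

In radians: φ₁ = 0.4732, φ₂ = -0.9671, Δλ = -72.420° = -1.2640 rad.
Haversine: a = sin²(Δφ/2) + cos φ₁ cos φ₂ sin²(Δλ/2) = 0.4349 + (0.8901)(0.5677)(0.3490) = 0.61126.
Central angle c = 2·arcsin(√a) = 1.79520 rad.
Distance = R·c = 6378.14 × 1.7952 ≈ 11450 km.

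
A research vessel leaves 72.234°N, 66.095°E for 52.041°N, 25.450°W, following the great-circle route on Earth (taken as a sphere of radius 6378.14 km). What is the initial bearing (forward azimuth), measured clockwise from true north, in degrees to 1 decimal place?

292.6°

With φ₁ = 1.2607, φ₂ = 0.9083, Δλ = -1.5978 rad, the forward-azimuth formula gives
θ = atan2( sin Δλ cos φ₂ , cos φ₁ sin φ₂ − sin φ₁ cos φ₂ cos Δλ ) = atan2(-0.6149, 0.2564) = -67.37°.
Adding 360° brings this into [0°, 360°): 292.6°.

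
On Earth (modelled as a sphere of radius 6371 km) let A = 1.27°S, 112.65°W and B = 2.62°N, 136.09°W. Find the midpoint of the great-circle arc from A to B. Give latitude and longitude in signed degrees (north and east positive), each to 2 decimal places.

0.69°, -124.37°

The central angle between A and B is δ = 0.4146 rad.
With f = 0.5, the slerp weights are sin((1−f)δ)/sin δ = 0.5109 and sin(fδ)/sin δ = 0.5109.
Weighted sum of the unit vectors: (0.5109)·(-0.3850,-0.9226,-0.0222) + (0.5109)·(-0.7197,-0.6928,0.0457) = (-0.5644, -0.8254, 0.0120).
Converting back: φ = atan2(z, √(x²+y²)) = 0.69°, λ = atan2(y, x) = -124.37°.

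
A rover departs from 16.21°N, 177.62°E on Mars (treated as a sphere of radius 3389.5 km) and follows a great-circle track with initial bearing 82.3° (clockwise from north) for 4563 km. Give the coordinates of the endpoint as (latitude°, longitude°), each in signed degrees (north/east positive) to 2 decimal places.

10.81°, -102.78°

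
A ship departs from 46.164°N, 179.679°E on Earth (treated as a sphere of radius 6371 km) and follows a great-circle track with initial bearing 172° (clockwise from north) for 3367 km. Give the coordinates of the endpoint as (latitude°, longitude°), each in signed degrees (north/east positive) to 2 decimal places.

16.09°, -176.13°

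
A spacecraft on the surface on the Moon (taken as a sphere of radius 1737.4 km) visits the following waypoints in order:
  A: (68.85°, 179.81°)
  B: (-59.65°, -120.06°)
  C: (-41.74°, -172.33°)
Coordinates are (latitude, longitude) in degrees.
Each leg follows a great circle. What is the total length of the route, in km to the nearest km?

Leg A→B: central angle 2.3660 rad, distance 4110.7 km.
Leg B→C: central angle 0.6347 rad, distance 1102.8 km.
Total: 4110.7 + 1102.8 ≈ 5214 km.

5214 km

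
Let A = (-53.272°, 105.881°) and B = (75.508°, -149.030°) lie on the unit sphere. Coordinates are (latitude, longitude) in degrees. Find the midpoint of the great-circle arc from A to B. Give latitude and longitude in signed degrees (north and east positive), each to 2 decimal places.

15.90°, 130.27°

Central angle δ = 2.5234 rad. Interpolating on the sphere with fraction f = 0.5:
P = [sin((1−f)δ)·A + sin(fδ)·B] / sin δ = 1.6437·A + 1.6437·B in Cartesian coordinates,
giving P = (-0.6217, 0.7338, 0.2740), i.e. latitude 15.90°, longitude 130.27°.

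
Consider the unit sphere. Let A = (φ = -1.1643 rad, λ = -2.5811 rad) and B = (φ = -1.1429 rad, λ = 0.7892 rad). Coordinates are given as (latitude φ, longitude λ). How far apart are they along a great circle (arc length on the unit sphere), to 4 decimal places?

0.8286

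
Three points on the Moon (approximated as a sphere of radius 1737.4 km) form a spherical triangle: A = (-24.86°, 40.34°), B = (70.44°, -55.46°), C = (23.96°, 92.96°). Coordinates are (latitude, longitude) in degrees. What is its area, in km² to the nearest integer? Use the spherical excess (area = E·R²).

4032654 km²

Side lengths (central angles): a = 1.4485, b = 1.2317, c = 2.0118 rad; semiperimeter s = 2.3460.
By l'Huilier's theorem, tan(E/4) = √[tan(s/2) tan((s−a)/2) tan((s−b)/2) tan((s−c)/2)], giving spherical excess E = 1.3360 rad.
Area = E·R² = 1.3360 × (1737.4)² ≈ 4032654 km².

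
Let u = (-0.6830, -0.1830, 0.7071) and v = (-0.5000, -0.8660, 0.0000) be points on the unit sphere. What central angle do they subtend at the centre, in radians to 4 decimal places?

1.0472 rad

u·v = 0.5000; |u| = 1.0000, |v| = 1.0000.
cos θ = (u·v)/(|u||v|) = 0.5000, so θ = 1.0472 rad.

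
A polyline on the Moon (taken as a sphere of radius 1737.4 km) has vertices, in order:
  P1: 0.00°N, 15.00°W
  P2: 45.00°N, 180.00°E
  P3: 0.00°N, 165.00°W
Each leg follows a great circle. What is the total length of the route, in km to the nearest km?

5458 km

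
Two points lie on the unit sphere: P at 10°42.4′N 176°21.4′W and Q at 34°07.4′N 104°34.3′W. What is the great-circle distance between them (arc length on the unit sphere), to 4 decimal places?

In radians: φ₁ = 0.1869, φ₂ = 0.5956, Δλ = 71.785° = 1.2529 rad.
cos c = sin φ₁ sin φ₂ + cos φ₁ cos φ₂ cos Δλ = (0.1858)(0.5610) + (0.9826)(0.8278)(0.3126) = 0.35848,
so c = arccos(0.35848) = 1.20416 rad.
On the unit sphere the arc length equals the central angle: 1.2042.

1.2042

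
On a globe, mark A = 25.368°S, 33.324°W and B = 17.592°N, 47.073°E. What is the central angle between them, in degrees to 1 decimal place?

With latitudes φ₁ = -25.368°, φ₂ = 17.592° and longitude difference Δλ = 80.397°:
Haversine: a = sin²(Δφ/2) + cos φ₁ cos φ₂ sin²(Δλ/2) = 0.1341 + (0.9036)(0.9532)(0.4166) = 0.49290.
Central angle c = 2·arcsin(√a) = 1.55660 rad.
So the angular separation is 89.2°.

89.2°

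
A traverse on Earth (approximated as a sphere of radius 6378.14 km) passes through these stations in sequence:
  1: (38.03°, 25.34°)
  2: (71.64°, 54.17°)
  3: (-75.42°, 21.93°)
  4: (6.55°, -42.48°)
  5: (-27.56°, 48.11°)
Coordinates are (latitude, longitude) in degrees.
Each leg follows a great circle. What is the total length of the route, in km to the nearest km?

41046 km

Leg 1→2: central angle 0.6400 rad, distance 4082.3 km.
Leg 2→3: central angle 2.5896 rad, distance 16516.6 km.
Leg 3→4: central angle 1.5732 rad, distance 10033.9 km.
Leg 4→5: central angle 1.6327 rad, distance 10413.5 km.
Total: 4082.3 + 16516.6 + 10033.9 + 10413.5 ≈ 41046 km.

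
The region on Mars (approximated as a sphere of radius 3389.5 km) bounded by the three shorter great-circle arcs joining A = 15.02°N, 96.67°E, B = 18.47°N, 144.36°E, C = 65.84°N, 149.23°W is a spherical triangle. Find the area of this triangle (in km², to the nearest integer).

6031198 km²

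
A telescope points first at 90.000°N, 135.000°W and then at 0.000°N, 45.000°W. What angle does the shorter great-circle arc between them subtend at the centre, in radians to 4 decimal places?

1.5708 rad

With latitudes φ₁ = 90.000°, φ₂ = 0.000° and longitude difference Δλ = 90.000°:
cos c = sin φ₁ sin φ₂ + cos φ₁ cos φ₂ cos Δλ = (1.0000)(0.0000) + (0.0000)(1.0000)(0.0000) = 0.00000,
so c = arccos(0.00000) = 1.57080 rad.
So the angular separation is 1.5708 rad.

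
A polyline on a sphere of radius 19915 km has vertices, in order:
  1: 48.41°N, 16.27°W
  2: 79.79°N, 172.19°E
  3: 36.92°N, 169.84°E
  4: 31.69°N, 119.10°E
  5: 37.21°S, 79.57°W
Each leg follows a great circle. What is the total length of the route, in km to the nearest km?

Leg 1→2: central angle 0.9025 rad, distance 17972.3 km.
Leg 2→3: central angle 0.7484 rad, distance 14904.3 km.
Leg 3→4: central angle 0.7287 rad, distance 14511.3 km.
Leg 4→5: central angle 2.8567 rad, distance 56891.9 km.
Total: 17972.3 + 14904.3 + 14511.3 + 56891.9 ≈ 104280 km.

104280 km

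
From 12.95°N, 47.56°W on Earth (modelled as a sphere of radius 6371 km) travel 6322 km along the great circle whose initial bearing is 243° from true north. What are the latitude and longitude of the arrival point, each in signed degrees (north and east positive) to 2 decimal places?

-14.35°, -97.92°

Angular distance δ = d/R = 6322/6371 = 0.99231 rad; initial bearing θ = 4.2412 rad.
sin φ₂ = sin φ₁ cos δ + cos φ₁ sin δ cos θ = (0.2241)(0.5468) + (0.9746)(0.8373)(-0.4540) = -0.2479, so φ₂ = -14.35°.
Δλ = atan2(sin θ sin δ cos φ₁, cos δ − sin φ₁ sin φ₂) = atan2(-0.7271, 0.6023) = -50.361°.
λ₂ = -47.560° − 50.361° = -97.92°.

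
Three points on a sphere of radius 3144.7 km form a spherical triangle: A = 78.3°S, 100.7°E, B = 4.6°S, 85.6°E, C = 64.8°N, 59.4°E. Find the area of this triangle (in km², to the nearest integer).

3379464 km²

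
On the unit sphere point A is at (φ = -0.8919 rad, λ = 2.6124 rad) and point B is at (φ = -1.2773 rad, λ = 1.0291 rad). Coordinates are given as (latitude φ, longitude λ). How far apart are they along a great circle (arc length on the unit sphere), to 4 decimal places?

0.7337

Let φ₁ = -0.8919 rad, φ₂ = -1.2773 rad, and Δλ = -1.5833 rad.
cos c = sin φ₁ sin φ₂ + cos φ₁ cos φ₂ cos Δλ = (-0.7783)(-0.9572) + (0.6279)(0.2893)(-0.0125) = 0.74271,
so c = arccos(0.74271) = 0.73368 rad.
On the unit sphere the arc length equals the central angle: 0.7337.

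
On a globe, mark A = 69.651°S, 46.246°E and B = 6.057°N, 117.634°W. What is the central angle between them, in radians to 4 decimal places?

With latitudes φ₁ = -69.651°, φ₂ = 6.057° and longitude difference Δλ = -163.880°:
cos c = sin φ₁ sin φ₂ + cos φ₁ cos φ₂ cos Δλ = (-0.9376)(0.1055) + (0.3477)(0.9944)(-0.9607) = -0.43113,
so c = arccos(-0.43113) = 2.01654 rad.
So the angular separation is 2.0165 rad.

2.0165 rad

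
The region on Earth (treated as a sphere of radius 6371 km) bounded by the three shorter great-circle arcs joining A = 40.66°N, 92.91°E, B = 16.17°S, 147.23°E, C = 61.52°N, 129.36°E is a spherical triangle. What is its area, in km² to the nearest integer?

Side lengths (central angles): a = 1.3785, b = 0.5283, c = 1.3248 rad; semiperimeter s = 1.6158.
By l'Huilier's theorem, tan(E/4) = √[tan(s/2) tan((s−a)/2) tan((s−b)/2) tan((s−c)/2)], giving spherical excess E = 0.4188 rad.
Area = E·R² = 0.4188 × (6371)² ≈ 17000833 km².

17000833 km²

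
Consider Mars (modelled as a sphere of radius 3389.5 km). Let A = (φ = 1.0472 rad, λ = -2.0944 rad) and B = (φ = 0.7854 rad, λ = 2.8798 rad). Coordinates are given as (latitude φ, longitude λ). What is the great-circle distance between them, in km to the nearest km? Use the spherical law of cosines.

2678 km

With latitudes φ₁ = 60.000°, φ₂ = 45.000° and longitude difference Δλ = -74.999°:
cos c = sin φ₁ sin φ₂ + cos φ₁ cos φ₂ cos Δλ = (0.8660)(0.7071) + (0.5000)(0.7071)(0.2588) = 0.70388,
so c = arccos(0.70388) = 0.78995 rad.
Distance = R·c = 3389.5 × 0.7899 ≈ 2678 km.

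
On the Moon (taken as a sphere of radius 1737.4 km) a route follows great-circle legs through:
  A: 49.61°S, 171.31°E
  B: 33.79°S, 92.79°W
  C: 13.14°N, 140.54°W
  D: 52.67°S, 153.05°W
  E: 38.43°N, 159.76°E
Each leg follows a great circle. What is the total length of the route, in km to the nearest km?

Leg A→B: central angle 1.1937 rad, distance 2073.9 km.
Leg B→C: central angle 1.1399 rad, distance 1980.4 km.
Leg C→D: central angle 1.1639 rad, distance 2022.2 km.
Leg D→E: central angle 1.7431 rad, distance 3028.4 km.
Total: 2073.9 + 1980.4 + 2022.2 + 3028.4 ≈ 9105 km.

9105 km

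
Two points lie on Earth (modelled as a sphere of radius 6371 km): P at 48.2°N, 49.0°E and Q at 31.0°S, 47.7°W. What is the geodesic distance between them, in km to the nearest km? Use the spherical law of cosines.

12986 km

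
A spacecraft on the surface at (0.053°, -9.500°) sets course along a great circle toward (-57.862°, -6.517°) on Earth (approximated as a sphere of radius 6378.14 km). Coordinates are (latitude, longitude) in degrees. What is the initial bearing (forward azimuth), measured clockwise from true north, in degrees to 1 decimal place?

With φ₁ = 0.0009, φ₂ = -1.0099, Δλ = 0.0521 rad, the forward-azimuth formula gives
θ = atan2( sin Δλ cos φ₂ , cos φ₁ sin φ₂ − sin φ₁ cos φ₂ cos Δλ ) = atan2(0.0277, -0.8473) = 178.13°.
So the initial bearing is 178.1°.

178.1°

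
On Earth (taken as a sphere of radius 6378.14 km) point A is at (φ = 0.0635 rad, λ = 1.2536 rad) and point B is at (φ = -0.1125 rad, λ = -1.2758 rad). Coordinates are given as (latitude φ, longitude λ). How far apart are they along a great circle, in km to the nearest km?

In radians: φ₁ = 0.0635, φ₂ = -0.1125, Δλ = -144.924° = -2.5294 rad.
cos c = sin φ₁ sin φ₂ + cos φ₁ cos φ₂ cos Δλ = (0.0635)(-0.1123) + (0.9980)(0.9937)(-0.8184) = -0.81870,
so c = arccos(-0.81870) = 2.52994 rad.
Distance = R·c = 6378.14 × 2.5299 ≈ 16136 km.

16136 km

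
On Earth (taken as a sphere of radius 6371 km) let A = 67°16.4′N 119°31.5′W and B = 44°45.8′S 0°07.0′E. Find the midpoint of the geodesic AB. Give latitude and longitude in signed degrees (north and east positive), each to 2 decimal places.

19.44°, -32.79°

The central angle between A and B is δ = 2.4738 rad.
With f = 0.5, the slerp weights are sin((1−f)δ)/sin δ = 1.5256 and sin(fδ)/sin δ = 1.5256.
Weighted sum of the unit vectors: (1.5256)·(-0.1904,-0.3362,0.9224) + (1.5256)·(0.7100,0.0014,-0.7042) = (0.7927, -0.5106, 0.3329).
Converting back: φ = atan2(z, √(x²+y²)) = 19.44°, λ = atan2(y, x) = -32.79°.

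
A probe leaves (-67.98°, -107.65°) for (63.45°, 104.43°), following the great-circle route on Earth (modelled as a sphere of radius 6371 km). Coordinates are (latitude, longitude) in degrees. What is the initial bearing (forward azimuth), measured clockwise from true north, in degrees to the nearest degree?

266°

Δλ = -147.920° = -2.5817 rad.
y = sin Δλ · cos φ₂ = (-0.5311)(0.4470) = -0.2374
x = cos φ₁ sin φ₂ − sin φ₁ cos φ₂ cos Δλ = (0.3749)(0.8945) − (-0.9271)(0.4470)(-0.8473) = -0.0157
θ = atan2(y, x) = -93.79°; adding 360° gives 266°.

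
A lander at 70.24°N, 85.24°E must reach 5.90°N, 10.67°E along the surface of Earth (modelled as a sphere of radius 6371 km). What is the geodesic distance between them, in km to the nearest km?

8814 km

Let φ₁ = 1.2259 rad, φ₂ = 0.1030 rad, and Δλ = -1.3015 rad.
Haversine: a = sin²(Δφ/2) + cos φ₁ cos φ₂ sin²(Δλ/2) = 0.2835 + (0.3381)(0.9947)(0.3670) = 0.40689.
Central angle c = 2·arcsin(√a) = 1.38349 rad.
Distance = R·c = 6371 × 1.3835 ≈ 8814 km.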